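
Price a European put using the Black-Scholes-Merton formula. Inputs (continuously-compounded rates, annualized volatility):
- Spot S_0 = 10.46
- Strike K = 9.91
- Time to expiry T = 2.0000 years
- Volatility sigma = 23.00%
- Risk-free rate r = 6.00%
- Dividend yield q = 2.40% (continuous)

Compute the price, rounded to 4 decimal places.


d1 = (ln(S/K) + (r - q + 0.5*sigma^2) * T) / (sigma * sqrt(T)) = 0.55004948
d2 = d1 - sigma * sqrt(T) = 0.22478036
exp(-rT) = 0.88692044; exp(-qT) = 0.95313379
P = K * exp(-rT) * N(-d2) - S_0 * exp(-qT) * N(-d1)
N(-d1) = 0.29114272; N(-d2) = 0.41107507
P = 9.9100 * 0.88692044 * 0.41107507 - 10.4600 * 0.95313379 * 0.29114272 = 0.7105

Answer: Price = 0.7105


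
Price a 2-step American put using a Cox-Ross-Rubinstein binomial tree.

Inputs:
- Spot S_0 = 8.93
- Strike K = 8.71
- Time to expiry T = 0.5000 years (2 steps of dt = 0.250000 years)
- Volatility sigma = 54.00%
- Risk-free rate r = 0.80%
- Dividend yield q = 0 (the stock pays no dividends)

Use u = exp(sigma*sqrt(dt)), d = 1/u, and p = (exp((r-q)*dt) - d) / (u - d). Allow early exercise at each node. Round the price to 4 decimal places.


dt = T/N = 0.250000
u = exp(sigma*sqrt(dt)) = 1.309964; d = 1/u = 0.763379
p = (exp((r-q)*dt) - d) / (u - d) = 0.436570
Discount per step: exp(-r*dt) = 0.998002
Stock lattice S(k, i) with i counting down-moves:
  k=0: S(0,0) = 8.9300
  k=1: S(1,0) = 11.6980; S(1,1) = 6.8170
  k=2: S(2,0) = 15.3239; S(2,1) = 8.9300; S(2,2) = 5.2039
Terminal payoffs V(N, i) = max(K - S_T, 0):
  V(2,0) = 0.000000; V(2,1) = 0.000000; V(2,2) = 3.506058
Backward induction: V(k, i) = exp(-r*dt) * [p * V(k+1, i) + (1-p) * V(k+1, i+1)]; then take max(V_cont, immediate exercise) for American.
  V(1,0) = exp(-r*dt) * [p*0.000000 + (1-p)*0.000000] = 0.000000; exercise = 0.000000; V(1,0) = max -> 0.000000
  V(1,1) = exp(-r*dt) * [p*0.000000 + (1-p)*3.506058] = 1.971472; exercise = 1.893021; V(1,1) = max -> 1.971472
  V(0,0) = exp(-r*dt) * [p*0.000000 + (1-p)*1.971472] = 1.108567; exercise = 0.000000; V(0,0) = max -> 1.108567

Answer: Price = V(0,0) = 1.1086


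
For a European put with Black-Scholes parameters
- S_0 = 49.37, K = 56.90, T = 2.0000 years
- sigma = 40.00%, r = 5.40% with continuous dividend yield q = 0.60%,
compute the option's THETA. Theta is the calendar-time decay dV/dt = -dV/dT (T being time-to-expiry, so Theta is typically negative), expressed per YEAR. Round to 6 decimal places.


Answer: Theta = -1.048829

Derivation:
d1 = 0.2016095980; d2 = -0.3640758269
phi(d1) = 0.3909163235; exp(-qT) = 0.9880717129; exp(-rT) = 0.8976275964
Theta = -S*exp(-qT)*phi(d1)*sigma/(2*sqrt(T)) + r*K*exp(-rT)*N(-d2) - q*S*exp(-qT)*N(-d1)
N(-d1) = 0.4201109706; N(-d2) = 0.6420993064; sqrt(T) = 1.4142135624
Term 1 = -49.3700 * 0.9880717129 * 0.3909163235 * 0.4000 / (2 * 1.4142135624) = -2.6968102919
Term 2 = 0.0540 * 56.9000 * 0.8976275964 * 0.6420993064 = 1.7709423469
Term 3 = -0.0060 * 49.3700 * 0.9880717129 * 0.4201109706 = -0.1229608528
Theta = -2.6968102919 + (1.7709423469) + (-0.1229608528) = -1.048829


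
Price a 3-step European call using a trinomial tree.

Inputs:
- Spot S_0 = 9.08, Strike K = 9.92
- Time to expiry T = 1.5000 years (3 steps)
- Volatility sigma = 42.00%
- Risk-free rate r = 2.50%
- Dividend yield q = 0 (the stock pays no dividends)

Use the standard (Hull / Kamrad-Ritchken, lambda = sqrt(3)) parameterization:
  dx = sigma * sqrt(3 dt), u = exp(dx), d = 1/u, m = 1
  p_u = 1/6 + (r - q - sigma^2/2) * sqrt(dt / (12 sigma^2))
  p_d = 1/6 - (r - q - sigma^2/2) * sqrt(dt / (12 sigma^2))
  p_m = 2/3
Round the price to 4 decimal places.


dt = T/N = 0.500000; dx = sigma*sqrt(3*dt) = 0.514393
u = exp(dx) = 1.672623; d = 1/u = 0.597863
p_u = 0.135951, p_m = 0.666667, p_d = 0.197382
Discount per step: exp(-r*dt) = 0.987578
Stock lattice S(k, j) with j the centered position index:
  k=0: S(0,+0) = 9.0800
  k=1: S(1,-1) = 5.4286; S(1,+0) = 9.0800; S(1,+1) = 15.1874
  k=2: S(2,-2) = 3.2456; S(2,-1) = 5.4286; S(2,+0) = 9.0800; S(2,+1) = 15.1874; S(2,+2) = 25.4028
  k=3: S(3,-3) = 1.9404; S(3,-2) = 3.2456; S(3,-1) = 5.4286; S(3,+0) = 9.0800; S(3,+1) = 15.1874; S(3,+2) = 25.4028; S(3,+3) = 42.4893
Terminal payoffs V(N, j) = max(S_T - K, 0):
  V(3,-3) = 0.000000; V(3,-2) = 0.000000; V(3,-1) = 0.000000; V(3,+0) = 0.000000; V(3,+1) = 5.267414; V(3,+2) = 15.482812; V(3,+3) = 32.569319
Backward induction: V(k, j) = exp(-r*dt) * [p_u * V(k+1, j+1) + p_m * V(k+1, j) + p_d * V(k+1, j-1)]
  V(2,-2) = exp(-r*dt) * [p_u*0.000000 + p_m*0.000000 + p_d*0.000000] = 0.000000
  V(2,-1) = exp(-r*dt) * [p_u*0.000000 + p_m*0.000000 + p_d*0.000000] = 0.000000
  V(2,+0) = exp(-r*dt) * [p_u*5.267414 + p_m*0.000000 + p_d*0.000000] = 0.707214
  V(2,+1) = exp(-r*dt) * [p_u*15.482812 + p_m*5.267414 + p_d*0.000000] = 5.546741
  V(2,+2) = exp(-r*dt) * [p_u*32.569319 + p_m*15.482812 + p_d*5.267414] = 15.593257
  V(1,-1) = exp(-r*dt) * [p_u*0.707214 + p_m*0.000000 + p_d*0.000000] = 0.094952
  V(1,+0) = exp(-r*dt) * [p_u*5.546741 + p_m*0.707214 + p_d*0.000000] = 1.210336
  V(1,+1) = exp(-r*dt) * [p_u*15.593257 + p_m*5.546741 + p_d*0.707214] = 5.883332
  V(0,+0) = exp(-r*dt) * [p_u*5.883332 + p_m*1.210336 + p_d*0.094952] = 1.605284

Answer: Price = V(0,0) = 1.6053


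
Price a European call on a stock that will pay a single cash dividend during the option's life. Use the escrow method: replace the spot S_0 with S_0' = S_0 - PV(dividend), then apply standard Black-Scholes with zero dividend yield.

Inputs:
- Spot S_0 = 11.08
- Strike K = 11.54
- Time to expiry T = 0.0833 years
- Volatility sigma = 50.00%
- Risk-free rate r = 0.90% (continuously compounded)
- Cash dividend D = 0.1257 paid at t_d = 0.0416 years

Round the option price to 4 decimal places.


PV(D) = D * exp(-r * t_d) = 0.1257 * 0.99962567 = 0.12565295
S_0' = S_0 - PV(D) = 11.0800 - 0.12565295 = 10.95434705
d1 = (ln(S_0'/K) + (r + sigma^2/2)*T) / (sigma*sqrt(T)) = -0.28356359
d2 = d1 - sigma*sqrt(T) = -0.42787229
exp(-rT) = 0.99925058
N(d1) = 0.38837242; N(d2) = 0.33437205
C = S_0' * N(d1) - K * exp(-rT) * N(d2) = 10.95434705 * 0.38837242 - 11.5400 * 0.99925058 * 0.33437205 = 0.3986

Answer: Price = 0.3986


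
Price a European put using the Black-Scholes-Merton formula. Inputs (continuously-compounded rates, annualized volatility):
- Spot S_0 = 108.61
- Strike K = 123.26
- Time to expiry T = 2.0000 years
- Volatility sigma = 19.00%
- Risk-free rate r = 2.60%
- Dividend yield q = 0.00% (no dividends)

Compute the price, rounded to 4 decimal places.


d1 = (ln(S/K) + (r - q + 0.5*sigma^2) * T) / (sigma * sqrt(T)) = -0.14303081
d2 = d1 - sigma * sqrt(T) = -0.41173139
exp(-rT) = 0.94932887; exp(-qT) = 1.00000000
P = K * exp(-rT) * N(-d2) - S_0 * exp(-qT) * N(-d1)
N(-d1) = 0.55686708; N(-d2) = 0.65973184
P = 123.2600 * 0.94932887 * 0.65973184 - 108.6100 * 1.00000000 * 0.55686708 = 16.7167

Answer: Price = 16.7167


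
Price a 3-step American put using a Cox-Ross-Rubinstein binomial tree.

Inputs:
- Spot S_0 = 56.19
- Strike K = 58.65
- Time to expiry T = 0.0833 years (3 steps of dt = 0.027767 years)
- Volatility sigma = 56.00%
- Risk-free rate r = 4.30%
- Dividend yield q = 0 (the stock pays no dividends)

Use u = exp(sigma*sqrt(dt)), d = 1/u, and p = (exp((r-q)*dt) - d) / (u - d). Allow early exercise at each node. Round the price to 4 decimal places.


dt = T/N = 0.027767
u = exp(sigma*sqrt(dt)) = 1.097807; d = 1/u = 0.910907
p = (exp((r-q)*dt) - d) / (u - d) = 0.483080
Discount per step: exp(-r*dt) = 0.998807
Stock lattice S(k, i) with i counting down-moves:
  k=0: S(0,0) = 56.1900
  k=1: S(1,0) = 61.6858; S(1,1) = 51.1839
  k=2: S(2,0) = 67.7191; S(2,1) = 56.1900; S(2,2) = 46.6237
  k=3: S(3,0) = 74.3425; S(3,1) = 61.6858; S(3,2) = 51.1839; S(3,3) = 42.4699
Terminal payoffs V(N, i) = max(K - S_T, 0):
  V(3,0) = 0.000000; V(3,1) = 0.000000; V(3,2) = 7.466146; V(3,3) = 16.180133
Backward induction: V(k, i) = exp(-r*dt) * [p * V(k+1, i) + (1-p) * V(k+1, i+1)]; then take max(V_cont, immediate exercise) for American.
  V(2,0) = exp(-r*dt) * [p*0.000000 + (1-p)*0.000000] = 0.000000; exercise = 0.000000; V(2,0) = max -> 0.000000
  V(2,1) = exp(-r*dt) * [p*0.000000 + (1-p)*7.466146] = 3.854792; exercise = 2.460000; V(2,1) = max -> 3.854792
  V(2,2) = exp(-r*dt) * [p*7.466146 + (1-p)*16.180133] = 11.956293; exercise = 12.026278; V(2,2) = max -> 12.026278
  V(1,0) = exp(-r*dt) * [p*0.000000 + (1-p)*3.854792] = 1.990240; exercise = 0.000000; V(1,0) = max -> 1.990240
  V(1,1) = exp(-r*dt) * [p*3.854792 + (1-p)*12.026278] = 8.069154; exercise = 7.466146; V(1,1) = max -> 8.069154
  V(0,0) = exp(-r*dt) * [p*1.990240 + (1-p)*8.069154] = 5.126426; exercise = 2.460000; V(0,0) = max -> 5.126426

Answer: Price = V(0,0) = 5.1264


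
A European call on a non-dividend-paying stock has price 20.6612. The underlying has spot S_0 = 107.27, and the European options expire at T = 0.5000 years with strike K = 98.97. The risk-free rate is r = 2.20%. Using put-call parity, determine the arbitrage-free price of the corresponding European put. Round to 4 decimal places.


Put-call parity: C - P = S_0 * exp(-qT) - K * exp(-rT).
S_0 * exp(-qT) = 107.2700 * 1.00000000 = 107.27000000
K * exp(-rT) = 98.9700 * 0.98906028 = 97.88729579
P = C - S*exp(-qT) + K*exp(-rT)
P = 20.6612 - 107.27000000 + 97.88729579 = 11.2785

Answer: Put price = 11.2785


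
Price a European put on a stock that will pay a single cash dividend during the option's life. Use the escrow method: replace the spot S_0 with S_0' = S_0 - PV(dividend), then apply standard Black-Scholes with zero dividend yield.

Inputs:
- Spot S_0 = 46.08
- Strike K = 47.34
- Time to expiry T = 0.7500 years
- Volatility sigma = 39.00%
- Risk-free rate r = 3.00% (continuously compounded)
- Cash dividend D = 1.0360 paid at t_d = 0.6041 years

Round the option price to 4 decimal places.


PV(D) = D * exp(-r * t_d) = 1.0360 * 0.98204023 = 1.01739368
S_0' = S_0 - PV(D) = 46.0800 - 1.01739368 = 45.06260632
d1 = (ln(S_0'/K) + (r + sigma^2/2)*T) / (sigma*sqrt(T)) = 0.08951792
d2 = d1 - sigma*sqrt(T) = -0.24823198
exp(-rT) = 0.97775124
N(-d1) = 0.46433516; N(-d2) = 0.59802254
P = K * exp(-rT) * N(-d2) - S_0' * N(-d1) = 47.3400 * 0.97775124 * 0.59802254 - 45.06260632 * 0.46433516 = 6.7564

Answer: Price = 6.7564


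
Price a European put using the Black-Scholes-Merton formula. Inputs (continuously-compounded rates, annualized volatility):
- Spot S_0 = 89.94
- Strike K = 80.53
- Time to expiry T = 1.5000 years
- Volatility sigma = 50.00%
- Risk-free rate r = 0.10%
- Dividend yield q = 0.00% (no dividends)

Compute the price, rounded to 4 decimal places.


d1 = (ln(S/K) + (r - q + 0.5*sigma^2) * T) / (sigma * sqrt(T)) = 0.48910267
d2 = d1 - sigma * sqrt(T) = -0.12326976
exp(-rT) = 0.99850112; exp(-qT) = 1.00000000
P = K * exp(-rT) * N(-d2) - S_0 * exp(-qT) * N(-d1)
N(-d1) = 0.31238450; N(-d2) = 0.54905326
P = 80.5300 * 0.99850112 * 0.54905326 - 89.9400 * 1.00000000 * 0.31238450 = 16.0531

Answer: Price = 16.0531


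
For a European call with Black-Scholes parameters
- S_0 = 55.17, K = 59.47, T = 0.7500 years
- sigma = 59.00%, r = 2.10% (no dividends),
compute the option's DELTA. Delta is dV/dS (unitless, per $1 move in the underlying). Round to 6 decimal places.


Answer: Delta = 0.555439

Derivation:
d1 = 0.1394151055; d2 = -0.3715398828
phi(d1) = 0.3950840235; exp(-qT) = 1.0000000000; exp(-rT) = 0.9843733826
N(d1) = 0.5554389317
Delta = exp(-qT) * N(d1) = 1.0000000000 * 0.5554389317 = 0.555439


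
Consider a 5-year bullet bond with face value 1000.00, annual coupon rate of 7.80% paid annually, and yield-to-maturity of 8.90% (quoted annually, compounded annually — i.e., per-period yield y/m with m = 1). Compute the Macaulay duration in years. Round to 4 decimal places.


Answer: Macaulay duration = 4.3103 years

Derivation:
Coupon per period c = face * coupon_rate / m = 78.000000
Periods per year m = 1; per-period yield y/m = 0.089000
Number of cashflows N = 5
Cashflows (t years, CF_t, discount factor 1/(1+y/m)^(m*t), PV):
  t = 1.0000: CF_t = 78.000000, DF = 0.918274, PV = 71.625344
  t = 2.0000: CF_t = 78.000000, DF = 0.843226, PV = 65.771666
  t = 3.0000: CF_t = 78.000000, DF = 0.774313, PV = 60.396388
  t = 4.0000: CF_t = 78.000000, DF = 0.711031, PV = 55.460411
  t = 5.0000: CF_t = 1078.000000, DF = 0.652921, PV = 703.848780
Price P = sum_t PV_t = 957.102589
Macaulay numerator sum_t t * PV_t:
  t * PV_t at t = 1.0000: 71.625344
  t * PV_t at t = 2.0000: 131.543332
  t * PV_t at t = 3.0000: 181.189163
  t * PV_t at t = 4.0000: 221.841644
  t * PV_t at t = 5.0000: 3519.243899
Macaulay duration D = (sum_t t * PV_t) / P = 4125.443382 / 957.102589 = 4.310346


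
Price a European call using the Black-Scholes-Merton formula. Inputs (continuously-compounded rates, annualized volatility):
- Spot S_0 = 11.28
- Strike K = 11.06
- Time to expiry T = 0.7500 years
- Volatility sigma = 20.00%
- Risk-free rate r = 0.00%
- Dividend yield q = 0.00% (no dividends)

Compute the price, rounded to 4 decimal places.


d1 = (ln(S/K) + (r - q + 0.5*sigma^2) * T) / (sigma * sqrt(T)) = 0.20031889
d2 = d1 - sigma * sqrt(T) = 0.02711381
exp(-rT) = 1.00000000; exp(-qT) = 1.00000000
C = S_0 * exp(-qT) * N(d1) - K * exp(-rT) * N(d2)
N(d1) = 0.57938441; N(d2) = 0.51081552
C = 11.2800 * 1.00000000 * 0.57938441 - 11.0600 * 1.00000000 * 0.51081552 = 0.8858

Answer: Price = 0.8858


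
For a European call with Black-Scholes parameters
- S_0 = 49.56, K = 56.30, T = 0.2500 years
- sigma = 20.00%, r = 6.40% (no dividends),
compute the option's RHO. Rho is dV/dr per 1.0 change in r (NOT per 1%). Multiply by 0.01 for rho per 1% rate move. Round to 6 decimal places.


Answer: Rho = 1.689732

Derivation:
d1 = -1.0651047838; d2 = -1.1651047838
phi(d1) = 0.2262391545; exp(-qT) = 1.0000000000; exp(-rT) = 0.9841273201
N(d2) = 0.1219882903
Rho = K*T*exp(-rT)*N(d2) = 56.3000 * 0.2500 * 0.9841273201 * 0.1219882903 = 1.689732


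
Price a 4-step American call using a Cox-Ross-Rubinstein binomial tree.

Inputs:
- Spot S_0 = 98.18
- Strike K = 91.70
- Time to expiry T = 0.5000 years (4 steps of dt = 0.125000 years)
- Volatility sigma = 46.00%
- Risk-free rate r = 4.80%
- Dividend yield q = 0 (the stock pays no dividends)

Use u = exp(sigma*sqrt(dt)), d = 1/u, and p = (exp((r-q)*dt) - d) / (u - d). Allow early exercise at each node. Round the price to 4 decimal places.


Answer: Price = V(0,0) = 17.1123

Derivation:
dt = T/N = 0.125000
u = exp(sigma*sqrt(dt)) = 1.176607; d = 1/u = 0.849902
p = (exp((r-q)*dt) - d) / (u - d) = 0.477851
Discount per step: exp(-r*dt) = 0.994018
Stock lattice S(k, i) with i counting down-moves:
  k=0: S(0,0) = 98.1800
  k=1: S(1,0) = 115.5192; S(1,1) = 83.4434
  k=2: S(2,0) = 135.9207; S(2,1) = 98.1800; S(2,2) = 70.9186
  k=3: S(3,0) = 159.9252; S(3,1) = 115.5192; S(3,2) = 83.4434; S(3,3) = 60.2739
  k=4: S(4,0) = 188.1691; S(4,1) = 135.9207; S(4,2) = 98.1800; S(4,3) = 70.9186; S(4,4) = 51.2269
Terminal payoffs V(N, i) = max(S_T - K, 0):
  V(4,0) = 96.469051; V(4,1) = 44.220703; V(4,2) = 6.480000; V(4,3) = 0.000000; V(4,4) = 0.000000
Backward induction: V(k, i) = exp(-r*dt) * [p * V(k+1, i) + (1-p) * V(k+1, i+1)]; then take max(V_cont, immediate exercise) for American.
  V(3,0) = exp(-r*dt) * [p*96.469051 + (1-p)*44.220703] = 68.773753; exercise = 68.225200; V(3,0) = max -> 68.773753
  V(3,1) = exp(-r*dt) * [p*44.220703 + (1-p)*6.480000] = 24.367792; exercise = 23.819239; V(3,1) = max -> 24.367792
  V(3,2) = exp(-r*dt) * [p*6.480000 + (1-p)*0.000000] = 3.077952; exercise = 0.000000; V(3,2) = max -> 3.077952
  V(3,3) = exp(-r*dt) * [p*0.000000 + (1-p)*0.000000] = 0.000000; exercise = 0.000000; V(3,3) = max -> 0.000000
  V(2,0) = exp(-r*dt) * [p*68.773753 + (1-p)*24.367792] = 45.314527; exercise = 44.220703; V(2,0) = max -> 45.314527
  V(2,1) = exp(-r*dt) * [p*24.367792 + (1-p)*3.077952] = 13.172057; exercise = 6.480000; V(2,1) = max -> 13.172057
  V(2,2) = exp(-r*dt) * [p*3.077952 + (1-p)*0.000000] = 1.462005; exercise = 0.000000; V(2,2) = max -> 1.462005
  V(1,0) = exp(-r*dt) * [p*45.314527 + (1-p)*13.172057] = 28.360697; exercise = 23.819239; V(1,0) = max -> 28.360697
  V(1,1) = exp(-r*dt) * [p*13.172057 + (1-p)*1.462005] = 7.015447; exercise = 0.000000; V(1,1) = max -> 7.015447
  V(0,0) = exp(-r*dt) * [p*28.360697 + (1-p)*7.015447] = 17.112317; exercise = 6.480000; V(0,0) = max -> 17.112317


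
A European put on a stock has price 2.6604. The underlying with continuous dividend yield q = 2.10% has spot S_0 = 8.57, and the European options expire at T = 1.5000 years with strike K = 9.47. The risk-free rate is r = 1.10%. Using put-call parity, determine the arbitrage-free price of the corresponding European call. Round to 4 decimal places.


Put-call parity: C - P = S_0 * exp(-qT) - K * exp(-rT).
S_0 * exp(-qT) = 8.5700 * 0.96899096 = 8.30425250
K * exp(-rT) = 9.4700 * 0.98363538 = 9.31502704
C = P + S*exp(-qT) - K*exp(-rT)
C = 2.6604 + 8.30425250 - 9.31502704 = 1.6496

Answer: Call price = 1.6496


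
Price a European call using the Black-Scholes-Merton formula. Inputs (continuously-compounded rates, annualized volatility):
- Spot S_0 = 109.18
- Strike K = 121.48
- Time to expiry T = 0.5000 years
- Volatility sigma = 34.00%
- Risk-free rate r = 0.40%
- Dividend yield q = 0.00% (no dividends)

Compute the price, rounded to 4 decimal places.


d1 = (ln(S/K) + (r - q + 0.5*sigma^2) * T) / (sigma * sqrt(T)) = -0.31550166
d2 = d1 - sigma * sqrt(T) = -0.55591797
exp(-rT) = 0.99800200; exp(-qT) = 1.00000000
C = S_0 * exp(-qT) * N(d1) - K * exp(-rT) * N(d2)
N(d1) = 0.37619039; N(d2) = 0.28913347
C = 109.1800 * 1.00000000 * 0.37619039 - 121.4800 * 0.99800200 * 0.28913347 = 6.0187

Answer: Price = 6.0187


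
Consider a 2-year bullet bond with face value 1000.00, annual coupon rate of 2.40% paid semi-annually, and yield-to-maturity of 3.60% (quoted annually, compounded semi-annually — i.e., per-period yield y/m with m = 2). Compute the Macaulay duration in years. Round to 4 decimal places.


Coupon per period c = face * coupon_rate / m = 12.000000
Periods per year m = 2; per-period yield y/m = 0.018000
Number of cashflows N = 4
Cashflows (t years, CF_t, discount factor 1/(1+y/m)^(m*t), PV):
  t = 0.5000: CF_t = 12.000000, DF = 0.982318, PV = 11.787819
  t = 1.0000: CF_t = 12.000000, DF = 0.964949, PV = 11.579390
  t = 1.5000: CF_t = 12.000000, DF = 0.947887, PV = 11.374647
  t = 2.0000: CF_t = 1012.000000, DF = 0.931127, PV = 942.300454
Price P = sum_t PV_t = 977.042310
Macaulay numerator sum_t t * PV_t:
  t * PV_t at t = 0.5000: 5.893910
  t * PV_t at t = 1.0000: 11.579390
  t * PV_t at t = 1.5000: 17.061970
  t * PV_t at t = 2.0000: 1884.600909
Macaulay duration D = (sum_t t * PV_t) / P = 1919.136178 / 977.042310 = 1.964230

Answer: Macaulay duration = 1.9642 years


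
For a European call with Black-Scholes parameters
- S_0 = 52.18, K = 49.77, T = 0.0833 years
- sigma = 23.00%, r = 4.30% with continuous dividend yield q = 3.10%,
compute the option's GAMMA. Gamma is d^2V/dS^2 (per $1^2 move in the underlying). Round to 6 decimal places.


d1 = 0.7605943087; d2 = 0.6942123082
phi(d1) = 0.2987373904; exp(-qT) = 0.9974210313; exp(-rT) = 0.9964245074
Gamma = exp(-qT) * phi(d1) / (S * sigma * sqrt(T)) = 0.9974210313 * 0.2987373904 / (52.1800 * 0.2300 * 0.2886173938) = 0.086023

Answer: Gamma = 0.086023


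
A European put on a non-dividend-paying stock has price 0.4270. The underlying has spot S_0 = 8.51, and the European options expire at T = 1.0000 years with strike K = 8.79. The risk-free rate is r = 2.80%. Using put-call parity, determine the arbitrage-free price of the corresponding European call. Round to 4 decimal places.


Put-call parity: C - P = S_0 * exp(-qT) - K * exp(-rT).
S_0 * exp(-qT) = 8.5100 * 1.00000000 = 8.51000000
K * exp(-rT) = 8.7900 * 0.97238837 = 8.54729374
C = P + S*exp(-qT) - K*exp(-rT)
C = 0.4270 + 8.51000000 - 8.54729374 = 0.3897

Answer: Call price = 0.3897


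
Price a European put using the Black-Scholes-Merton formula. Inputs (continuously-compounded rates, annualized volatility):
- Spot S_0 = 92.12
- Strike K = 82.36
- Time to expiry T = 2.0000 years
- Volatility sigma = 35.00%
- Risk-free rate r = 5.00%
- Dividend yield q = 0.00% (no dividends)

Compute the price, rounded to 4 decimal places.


d1 = (ln(S/K) + (r - q + 0.5*sigma^2) * T) / (sigma * sqrt(T)) = 0.67577628
d2 = d1 - sigma * sqrt(T) = 0.18080153
exp(-rT) = 0.90483742; exp(-qT) = 1.00000000
P = K * exp(-rT) * N(-d2) - S_0 * exp(-qT) * N(-d1)
N(-d1) = 0.24959135; N(-d2) = 0.42826168
P = 82.3600 * 0.90483742 * 0.42826168 - 92.1200 * 1.00000000 * 0.24959135 = 8.9227

Answer: Price = 8.9227


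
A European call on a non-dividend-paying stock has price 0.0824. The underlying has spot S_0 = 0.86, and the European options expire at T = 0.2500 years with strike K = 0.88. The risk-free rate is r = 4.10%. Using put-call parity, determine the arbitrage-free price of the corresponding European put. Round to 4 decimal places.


Put-call parity: C - P = S_0 * exp(-qT) - K * exp(-rT).
S_0 * exp(-qT) = 0.8600 * 1.00000000 = 0.86000000
K * exp(-rT) = 0.8800 * 0.98980235 = 0.87102607
P = C - S*exp(-qT) + K*exp(-rT)
P = 0.0824 - 0.86000000 + 0.87102607 = 0.0934

Answer: Put price = 0.0934


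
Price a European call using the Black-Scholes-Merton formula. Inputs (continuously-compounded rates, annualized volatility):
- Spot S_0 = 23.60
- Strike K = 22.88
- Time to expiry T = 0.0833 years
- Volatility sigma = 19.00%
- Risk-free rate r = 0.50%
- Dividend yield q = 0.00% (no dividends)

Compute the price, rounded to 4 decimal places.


d1 = (ln(S/K) + (r - q + 0.5*sigma^2) * T) / (sigma * sqrt(T)) = 0.60002239
d2 = d1 - sigma * sqrt(T) = 0.54518508
exp(-rT) = 0.99958359; exp(-qT) = 1.00000000
C = S_0 * exp(-qT) * N(d1) - K * exp(-rT) * N(d2)
N(d1) = 0.72575434; N(d2) = 0.70718688
C = 23.6000 * 1.00000000 * 0.72575434 - 22.8800 * 0.99958359 * 0.70718688 = 0.9541

Answer: Price = 0.9541


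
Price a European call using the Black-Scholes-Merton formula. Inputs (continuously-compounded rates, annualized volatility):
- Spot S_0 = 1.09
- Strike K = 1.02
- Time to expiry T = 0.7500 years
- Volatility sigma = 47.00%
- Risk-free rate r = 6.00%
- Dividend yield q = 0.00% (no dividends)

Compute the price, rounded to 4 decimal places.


Answer: Price = 0.2301

Derivation:
d1 = (ln(S/K) + (r - q + 0.5*sigma^2) * T) / (sigma * sqrt(T)) = 0.47714331
d2 = d1 - sigma * sqrt(T) = 0.07011137
exp(-rT) = 0.95599748; exp(-qT) = 1.00000000
C = S_0 * exp(-qT) * N(d1) - K * exp(-rT) * N(d2)
N(d1) = 0.68336996; N(d2) = 0.52794749
C = 1.0900 * 1.00000000 * 0.68336996 - 1.0200 * 0.95599748 * 0.52794749 = 0.2301


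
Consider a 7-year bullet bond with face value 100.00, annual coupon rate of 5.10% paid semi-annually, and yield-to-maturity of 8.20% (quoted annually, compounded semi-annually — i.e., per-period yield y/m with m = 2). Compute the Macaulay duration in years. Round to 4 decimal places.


Answer: Macaulay duration = 5.8576 years

Derivation:
Coupon per period c = face * coupon_rate / m = 2.550000
Periods per year m = 2; per-period yield y/m = 0.041000
Number of cashflows N = 14
Cashflows (t years, CF_t, discount factor 1/(1+y/m)^(m*t), PV):
  t = 0.5000: CF_t = 2.550000, DF = 0.960615, PV = 2.449568
  t = 1.0000: CF_t = 2.550000, DF = 0.922781, PV = 2.353091
  t = 1.5000: CF_t = 2.550000, DF = 0.886437, PV = 2.260414
  t = 2.0000: CF_t = 2.550000, DF = 0.851524, PV = 2.171387
  t = 2.5000: CF_t = 2.550000, DF = 0.817987, PV = 2.085867
  t = 3.0000: CF_t = 2.550000, DF = 0.785770, PV = 2.003714
  t = 3.5000: CF_t = 2.550000, DF = 0.754823, PV = 1.924798
  t = 4.0000: CF_t = 2.550000, DF = 0.725094, PV = 1.848989
  t = 4.5000: CF_t = 2.550000, DF = 0.696536, PV = 1.776166
  t = 5.0000: CF_t = 2.550000, DF = 0.669103, PV = 1.706212
  t = 5.5000: CF_t = 2.550000, DF = 0.642750, PV = 1.639012
  t = 6.0000: CF_t = 2.550000, DF = 0.617435, PV = 1.574459
  t = 6.5000: CF_t = 2.550000, DF = 0.593117, PV = 1.512449
  t = 7.0000: CF_t = 102.550000, DF = 0.569757, PV = 58.428596
Price P = sum_t PV_t = 83.734722
Macaulay numerator sum_t t * PV_t:
  t * PV_t at t = 0.5000: 1.224784
  t * PV_t at t = 1.0000: 2.353091
  t * PV_t at t = 1.5000: 3.390621
  t * PV_t at t = 2.0000: 4.342774
  t * PV_t at t = 2.5000: 5.214667
  t * PV_t at t = 3.0000: 6.011143
  t * PV_t at t = 3.5000: 6.736792
  t * PV_t at t = 4.0000: 7.395956
  t * PV_t at t = 4.5000: 7.992748
  t * PV_t at t = 5.0000: 8.531058
  t * PV_t at t = 5.5000: 9.014566
  t * PV_t at t = 6.0000: 9.446756
  t * PV_t at t = 6.5000: 9.830918
  t * PV_t at t = 7.0000: 409.000173
Macaulay duration D = (sum_t t * PV_t) / P = 490.486046 / 83.734722 = 5.857618


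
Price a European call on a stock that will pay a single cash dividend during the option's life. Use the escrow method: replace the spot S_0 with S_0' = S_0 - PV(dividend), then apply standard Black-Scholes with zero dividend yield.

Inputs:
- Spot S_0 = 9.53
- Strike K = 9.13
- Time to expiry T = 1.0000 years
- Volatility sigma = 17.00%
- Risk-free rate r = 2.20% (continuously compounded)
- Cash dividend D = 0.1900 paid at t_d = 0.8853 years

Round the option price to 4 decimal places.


Answer: Price = 0.8468

Derivation:
PV(D) = D * exp(-r * t_d) = 0.1900 * 0.98071184 = 0.18633525
S_0' = S_0 - PV(D) = 9.5300 - 0.18633525 = 9.34366475
d1 = (ln(S_0'/K) + (r + sigma^2/2)*T) / (sigma*sqrt(T)) = 0.35048737
d2 = d1 - sigma*sqrt(T) = 0.18048737
exp(-rT) = 0.97824024
N(d1) = 0.63701351; N(d2) = 0.57161501
C = S_0' * N(d1) - K * exp(-rT) * N(d2) = 9.34366475 * 0.63701351 - 9.1300 * 0.97824024 * 0.57161501 = 0.8468


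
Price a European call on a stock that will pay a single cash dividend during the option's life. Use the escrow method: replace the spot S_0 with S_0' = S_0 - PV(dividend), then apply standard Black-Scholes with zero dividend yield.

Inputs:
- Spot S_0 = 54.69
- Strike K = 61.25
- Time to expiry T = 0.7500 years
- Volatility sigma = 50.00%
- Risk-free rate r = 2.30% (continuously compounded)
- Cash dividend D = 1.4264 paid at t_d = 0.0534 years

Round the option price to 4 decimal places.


Answer: Price = 6.6355

Derivation:
PV(D) = D * exp(-r * t_d) = 1.4264 * 0.99877255 = 1.42464917
S_0' = S_0 - PV(D) = 54.6900 - 1.42464917 = 53.26535083
d1 = (ln(S_0'/K) + (r + sigma^2/2)*T) / (sigma*sqrt(T)) = -0.06622856
d2 = d1 - sigma*sqrt(T) = -0.49924126
exp(-rT) = 0.98289793
N(d1) = 0.47359793; N(d2) = 0.30880471
C = S_0' * N(d1) - K * exp(-rT) * N(d2) = 53.26535083 * 0.47359793 - 61.2500 * 0.98289793 * 0.30880471 = 6.6355


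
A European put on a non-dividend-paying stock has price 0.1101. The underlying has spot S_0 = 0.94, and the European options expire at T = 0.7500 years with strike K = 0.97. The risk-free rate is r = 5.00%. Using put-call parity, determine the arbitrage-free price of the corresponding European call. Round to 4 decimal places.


Put-call parity: C - P = S_0 * exp(-qT) - K * exp(-rT).
S_0 * exp(-qT) = 0.9400 * 1.00000000 = 0.94000000
K * exp(-rT) = 0.9700 * 0.96319442 = 0.93429859
C = P + S*exp(-qT) - K*exp(-rT)
C = 0.1101 + 0.94000000 - 0.93429859 = 0.1158

Answer: Call price = 0.1158


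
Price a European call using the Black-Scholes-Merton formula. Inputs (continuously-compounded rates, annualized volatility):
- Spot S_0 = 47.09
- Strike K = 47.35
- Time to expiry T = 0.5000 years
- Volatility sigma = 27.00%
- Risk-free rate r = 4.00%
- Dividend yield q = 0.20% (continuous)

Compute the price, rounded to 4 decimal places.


d1 = (ln(S/K) + (r - q + 0.5*sigma^2) * T) / (sigma * sqrt(T)) = 0.16613785
d2 = d1 - sigma * sqrt(T) = -0.02478098
exp(-rT) = 0.98019867; exp(-qT) = 0.99900050
C = S_0 * exp(-qT) * N(d1) - K * exp(-rT) * N(d2)
N(d1) = 0.56597577; N(d2) = 0.49011483
C = 47.0900 * 0.99900050 * 0.56597577 - 47.3500 * 0.98019867 * 0.49011483 = 3.8778

Answer: Price = 3.8778


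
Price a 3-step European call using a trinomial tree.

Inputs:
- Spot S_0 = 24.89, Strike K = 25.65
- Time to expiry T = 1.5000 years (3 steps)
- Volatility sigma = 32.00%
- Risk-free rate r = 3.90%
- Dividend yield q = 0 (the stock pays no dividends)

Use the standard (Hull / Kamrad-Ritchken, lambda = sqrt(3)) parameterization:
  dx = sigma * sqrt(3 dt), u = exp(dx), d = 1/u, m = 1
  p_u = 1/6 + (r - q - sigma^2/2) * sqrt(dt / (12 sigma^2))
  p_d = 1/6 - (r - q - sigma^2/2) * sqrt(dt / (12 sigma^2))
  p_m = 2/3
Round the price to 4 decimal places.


Answer: Price = V(0,0) = 3.9559

Derivation:
dt = T/N = 0.500000; dx = sigma*sqrt(3*dt) = 0.391918
u = exp(dx) = 1.479817; d = 1/u = 0.675759
p_u = 0.158884, p_m = 0.666667, p_d = 0.174449
Discount per step: exp(-r*dt) = 0.980689
Stock lattice S(k, j) with j the centered position index:
  k=0: S(0,+0) = 24.8900
  k=1: S(1,-1) = 16.8196; S(1,+0) = 24.8900; S(1,+1) = 36.8326
  k=2: S(2,-2) = 11.3660; S(2,-1) = 16.8196; S(2,+0) = 24.8900; S(2,+1) = 36.8326; S(2,+2) = 54.5056
  k=3: S(3,-3) = 7.6807; S(3,-2) = 11.3660; S(3,-1) = 16.8196; S(3,+0) = 24.8900; S(3,+1) = 36.8326; S(3,+2) = 54.5056; S(3,+3) = 80.6583
Terminal payoffs V(N, j) = max(S_T - K, 0):
  V(3,-3) = 0.000000; V(3,-2) = 0.000000; V(3,-1) = 0.000000; V(3,+0) = 0.000000; V(3,+1) = 11.182642; V(3,+2) = 28.855567; V(3,+3) = 55.008258
Backward induction: V(k, j) = exp(-r*dt) * [p_u * V(k+1, j+1) + p_m * V(k+1, j) + p_d * V(k+1, j-1)]
  V(2,-2) = exp(-r*dt) * [p_u*0.000000 + p_m*0.000000 + p_d*0.000000] = 0.000000
  V(2,-1) = exp(-r*dt) * [p_u*0.000000 + p_m*0.000000 + p_d*0.000000] = 0.000000
  V(2,+0) = exp(-r*dt) * [p_u*11.182642 + p_m*0.000000 + p_d*0.000000] = 1.742437
  V(2,+1) = exp(-r*dt) * [p_u*28.855567 + p_m*11.182642 + p_d*0.000000] = 11.807294
  V(2,+2) = exp(-r*dt) * [p_u*55.008258 + p_m*28.855567 + p_d*11.182642] = 29.349861
  V(1,-1) = exp(-r*dt) * [p_u*1.742437 + p_m*0.000000 + p_d*0.000000] = 0.271500
  V(1,+0) = exp(-r*dt) * [p_u*11.807294 + p_m*1.742437 + p_d*0.000000] = 2.978960
  V(1,+1) = exp(-r*dt) * [p_u*29.349861 + p_m*11.807294 + p_d*1.742437] = 12.590801
  V(0,+0) = exp(-r*dt) * [p_u*12.590801 + p_m*2.978960 + p_d*0.271500] = 3.955921


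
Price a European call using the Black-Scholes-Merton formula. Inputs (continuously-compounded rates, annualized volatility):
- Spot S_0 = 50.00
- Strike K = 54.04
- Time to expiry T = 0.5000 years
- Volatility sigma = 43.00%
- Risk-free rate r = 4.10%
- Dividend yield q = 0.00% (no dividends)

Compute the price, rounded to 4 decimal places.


Answer: Price = 4.8567

Derivation:
d1 = (ln(S/K) + (r - q + 0.5*sigma^2) * T) / (sigma * sqrt(T)) = -0.03610029
d2 = d1 - sigma * sqrt(T) = -0.34015621
exp(-rT) = 0.97970870; exp(-qT) = 1.00000000
C = S_0 * exp(-qT) * N(d1) - K * exp(-rT) * N(d2)
N(d1) = 0.48560119; N(d2) = 0.36686945
C = 50.0000 * 1.00000000 * 0.48560119 - 54.0400 * 0.97970870 * 0.36686945 = 4.8567


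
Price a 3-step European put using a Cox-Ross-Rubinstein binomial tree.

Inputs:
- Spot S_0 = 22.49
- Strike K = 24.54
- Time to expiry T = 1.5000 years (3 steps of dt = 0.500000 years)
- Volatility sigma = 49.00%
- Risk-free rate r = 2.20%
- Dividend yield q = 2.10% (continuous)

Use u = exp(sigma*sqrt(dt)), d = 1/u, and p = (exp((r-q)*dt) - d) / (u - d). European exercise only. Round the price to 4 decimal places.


dt = T/N = 0.500000
u = exp(sigma*sqrt(dt)) = 1.414084; d = 1/u = 0.707171
p = (exp((r-q)*dt) - d) / (u - d) = 0.414943
Discount per step: exp(-r*dt) = 0.989060
Stock lattice S(k, i) with i counting down-moves:
  k=0: S(0,0) = 22.4900
  k=1: S(1,0) = 31.8028; S(1,1) = 15.9043
  k=2: S(2,0) = 44.9718; S(2,1) = 22.4900; S(2,2) = 11.2471
  k=3: S(3,0) = 63.5939; S(3,1) = 31.8028; S(3,2) = 15.9043; S(3,3) = 7.9536
Terminal payoffs V(N, i) = max(K - S_T, 0):
  V(3,0) = 0.000000; V(3,1) = 0.000000; V(3,2) = 8.635717; V(3,3) = 16.586407
Backward induction: V(k, i) = exp(-r*dt) * [p * V(k+1, i) + (1-p) * V(k+1, i+1)].
  V(2,0) = exp(-r*dt) * [p*0.000000 + (1-p)*0.000000] = 0.000000
  V(2,1) = exp(-r*dt) * [p*0.000000 + (1-p)*8.635717] = 4.997113
  V(2,2) = exp(-r*dt) * [p*8.635717 + (1-p)*16.586407] = 13.141963
  V(1,0) = exp(-r*dt) * [p*0.000000 + (1-p)*4.997113] = 2.891612
  V(1,1) = exp(-r*dt) * [p*4.997113 + (1-p)*13.141963] = 9.655516
  V(0,0) = exp(-r*dt) * [p*2.891612 + (1-p)*9.655516] = 6.773955

Answer: Price = V(0,0) = 6.7740


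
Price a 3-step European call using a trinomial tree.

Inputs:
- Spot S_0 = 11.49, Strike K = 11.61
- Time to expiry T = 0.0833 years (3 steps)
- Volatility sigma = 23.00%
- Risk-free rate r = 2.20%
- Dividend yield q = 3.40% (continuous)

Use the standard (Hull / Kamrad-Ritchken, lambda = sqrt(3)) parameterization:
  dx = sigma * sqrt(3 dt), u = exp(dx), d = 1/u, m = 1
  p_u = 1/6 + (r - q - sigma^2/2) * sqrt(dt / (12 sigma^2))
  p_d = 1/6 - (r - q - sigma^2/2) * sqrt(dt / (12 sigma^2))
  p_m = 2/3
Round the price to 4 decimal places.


Answer: Price = V(0,0) = 0.2355

Derivation:
dt = T/N = 0.027767; dx = sigma*sqrt(3*dt) = 0.066382
u = exp(dx) = 1.068635; d = 1/u = 0.935773
p_u = 0.158625, p_m = 0.666667, p_d = 0.174708
Discount per step: exp(-r*dt) = 0.999389
Stock lattice S(k, j) with j the centered position index:
  k=0: S(0,+0) = 11.4900
  k=1: S(1,-1) = 10.7520; S(1,+0) = 11.4900; S(1,+1) = 12.2786
  k=2: S(2,-2) = 10.0615; S(2,-1) = 10.7520; S(2,+0) = 11.4900; S(2,+1) = 12.2786; S(2,+2) = 13.1214
  k=3: S(3,-3) = 9.4153; S(3,-2) = 10.0615; S(3,-1) = 10.7520; S(3,+0) = 11.4900; S(3,+1) = 12.2786; S(3,+2) = 13.1214; S(3,+3) = 14.0219
Terminal payoffs V(N, j) = max(S_T - K, 0):
  V(3,-3) = 0.000000; V(3,-2) = 0.000000; V(3,-1) = 0.000000; V(3,+0) = 0.000000; V(3,+1) = 0.668615; V(3,+2) = 1.511355; V(3,+3) = 2.411938
Backward induction: V(k, j) = exp(-r*dt) * [p_u * V(k+1, j+1) + p_m * V(k+1, j) + p_d * V(k+1, j-1)]
  V(2,-2) = exp(-r*dt) * [p_u*0.000000 + p_m*0.000000 + p_d*0.000000] = 0.000000
  V(2,-1) = exp(-r*dt) * [p_u*0.000000 + p_m*0.000000 + p_d*0.000000] = 0.000000
  V(2,+0) = exp(-r*dt) * [p_u*0.668615 + p_m*0.000000 + p_d*0.000000] = 0.105994
  V(2,+1) = exp(-r*dt) * [p_u*1.511355 + p_m*0.668615 + p_d*0.000000] = 0.685063
  V(2,+2) = exp(-r*dt) * [p_u*2.411938 + p_m*1.511355 + p_d*0.668615] = 1.506056
  V(1,-1) = exp(-r*dt) * [p_u*0.105994 + p_m*0.000000 + p_d*0.000000] = 0.016803
  V(1,+0) = exp(-r*dt) * [p_u*0.685063 + p_m*0.105994 + p_d*0.000000] = 0.179222
  V(1,+1) = exp(-r*dt) * [p_u*1.506056 + p_m*0.685063 + p_d*0.105994] = 0.713689
  V(0,+0) = exp(-r*dt) * [p_u*0.713689 + p_m*0.179222 + p_d*0.016803] = 0.235482


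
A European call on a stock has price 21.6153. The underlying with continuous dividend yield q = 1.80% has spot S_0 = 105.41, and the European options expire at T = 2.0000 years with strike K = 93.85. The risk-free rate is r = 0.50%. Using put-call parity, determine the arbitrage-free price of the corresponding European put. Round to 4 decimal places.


Answer: Put price = 12.8487

Derivation:
Put-call parity: C - P = S_0 * exp(-qT) - K * exp(-rT).
S_0 * exp(-qT) = 105.4100 * 0.96464029 = 101.68273334
K * exp(-rT) = 93.8500 * 0.99004983 = 92.91617690
P = C - S*exp(-qT) + K*exp(-rT)
P = 21.6153 - 101.68273334 + 92.91617690 = 12.8487


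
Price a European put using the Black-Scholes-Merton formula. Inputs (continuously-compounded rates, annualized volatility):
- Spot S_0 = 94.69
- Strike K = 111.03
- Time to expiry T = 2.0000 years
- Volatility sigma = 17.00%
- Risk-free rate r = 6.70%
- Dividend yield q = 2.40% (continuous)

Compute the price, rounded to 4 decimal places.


Answer: Price = 12.8001

Derivation:
d1 = (ln(S/K) + (r - q + 0.5*sigma^2) * T) / (sigma * sqrt(T)) = -0.18423059
d2 = d1 - sigma * sqrt(T) = -0.42464689
exp(-rT) = 0.87459006; exp(-qT) = 0.95313379
P = K * exp(-rT) * N(-d2) - S_0 * exp(-qT) * N(-d1)
N(-d1) = 0.57308372; N(-d2) = 0.66445295
P = 111.0300 * 0.87459006 * 0.66445295 - 94.6900 * 0.95313379 * 0.57308372 = 12.8001


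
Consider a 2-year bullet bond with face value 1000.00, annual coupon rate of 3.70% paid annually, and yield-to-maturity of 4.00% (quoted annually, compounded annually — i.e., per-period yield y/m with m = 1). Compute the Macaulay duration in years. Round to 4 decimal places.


Coupon per period c = face * coupon_rate / m = 37.000000
Periods per year m = 1; per-period yield y/m = 0.040000
Number of cashflows N = 2
Cashflows (t years, CF_t, discount factor 1/(1+y/m)^(m*t), PV):
  t = 1.0000: CF_t = 37.000000, DF = 0.961538, PV = 35.576923
  t = 2.0000: CF_t = 1037.000000, DF = 0.924556, PV = 958.764793
Price P = sum_t PV_t = 994.341716
Macaulay numerator sum_t t * PV_t:
  t * PV_t at t = 1.0000: 35.576923
  t * PV_t at t = 2.0000: 1917.529586
Macaulay duration D = (sum_t t * PV_t) / P = 1953.106509 / 994.341716 = 1.964221

Answer: Macaulay duration = 1.9642 years


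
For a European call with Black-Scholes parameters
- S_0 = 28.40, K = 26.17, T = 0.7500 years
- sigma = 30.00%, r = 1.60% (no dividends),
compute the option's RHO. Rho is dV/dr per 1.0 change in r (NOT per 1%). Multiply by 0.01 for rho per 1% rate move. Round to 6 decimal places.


Answer: Rho = 11.468416

Derivation:
d1 = 0.4908456036; d2 = 0.2310379825
phi(d1) = 0.3536656738; exp(-qT) = 1.0000000000; exp(-rT) = 0.9880717129
N(d2) = 0.5913573528
Rho = K*T*exp(-rT)*N(d2) = 26.1700 * 0.7500 * 0.9880717129 * 0.5913573528 = 11.468416


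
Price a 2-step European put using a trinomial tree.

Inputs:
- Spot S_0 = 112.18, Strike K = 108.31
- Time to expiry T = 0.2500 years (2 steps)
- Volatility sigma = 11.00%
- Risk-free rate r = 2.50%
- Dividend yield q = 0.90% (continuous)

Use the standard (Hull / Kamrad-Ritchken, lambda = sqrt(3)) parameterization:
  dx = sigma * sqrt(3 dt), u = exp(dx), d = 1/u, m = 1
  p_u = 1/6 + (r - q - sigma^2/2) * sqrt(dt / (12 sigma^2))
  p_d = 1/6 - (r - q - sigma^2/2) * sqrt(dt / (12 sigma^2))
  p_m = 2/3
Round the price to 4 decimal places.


Answer: Price = V(0,0) = 0.9701

Derivation:
dt = T/N = 0.125000; dx = sigma*sqrt(3*dt) = 0.067361
u = exp(dx) = 1.069682; d = 1/u = 0.934858
p_u = 0.175899, p_m = 0.666667, p_d = 0.157435
Discount per step: exp(-r*dt) = 0.996880
Stock lattice S(k, j) with j the centered position index:
  k=0: S(0,+0) = 112.1800
  k=1: S(1,-1) = 104.8723; S(1,+0) = 112.1800; S(1,+1) = 119.9969
  k=2: S(2,-2) = 98.0407; S(2,-1) = 104.8723; S(2,+0) = 112.1800; S(2,+1) = 119.9969; S(2,+2) = 128.3584
Terminal payoffs V(N, j) = max(K - S_T, 0):
  V(2,-2) = 10.269291; V(2,-1) = 3.437665; V(2,+0) = 0.000000; V(2,+1) = 0.000000; V(2,+2) = 0.000000
Backward induction: V(k, j) = exp(-r*dt) * [p_u * V(k+1, j+1) + p_m * V(k+1, j) + p_d * V(k+1, j-1)]
  V(1,-1) = exp(-r*dt) * [p_u*0.000000 + p_m*3.437665 + p_d*10.269291] = 3.896324
  V(1,+0) = exp(-r*dt) * [p_u*0.000000 + p_m*0.000000 + p_d*3.437665] = 0.539519
  V(1,+1) = exp(-r*dt) * [p_u*0.000000 + p_m*0.000000 + p_d*0.000000] = 0.000000
  V(0,+0) = exp(-r*dt) * [p_u*0.000000 + p_m*0.539519 + p_d*3.896324] = 0.970060


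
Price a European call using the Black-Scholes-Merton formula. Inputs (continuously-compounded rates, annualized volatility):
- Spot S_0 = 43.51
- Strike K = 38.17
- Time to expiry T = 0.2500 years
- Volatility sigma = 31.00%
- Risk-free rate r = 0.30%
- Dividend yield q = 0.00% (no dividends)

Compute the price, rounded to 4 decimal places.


Answer: Price = 6.0622

Derivation:
d1 = (ln(S/K) + (r - q + 0.5*sigma^2) * T) / (sigma * sqrt(T)) = 0.92711890
d2 = d1 - sigma * sqrt(T) = 0.77211890
exp(-rT) = 0.99925028; exp(-qT) = 1.00000000
C = S_0 * exp(-qT) * N(d1) - K * exp(-rT) * N(d2)
N(d1) = 0.82306760; N(d2) = 0.77997800
C = 43.5100 * 1.00000000 * 0.82306760 - 38.1700 * 0.99925028 * 0.77997800 = 6.0622


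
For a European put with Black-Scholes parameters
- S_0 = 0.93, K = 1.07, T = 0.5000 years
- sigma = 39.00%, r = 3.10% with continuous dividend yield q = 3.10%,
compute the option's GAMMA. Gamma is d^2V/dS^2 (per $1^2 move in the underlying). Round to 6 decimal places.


d1 = -0.3706122195; d2 = -0.6463838642
phi(d1) = 0.3724638690; exp(-qT) = 0.9846195068; exp(-rT) = 0.9846195068
Gamma = exp(-qT) * phi(d1) / (S * sigma * sqrt(T)) = 0.9846195068 * 0.3724638690 / (0.9300 * 0.3900 * 0.7071067812) = 1.429947

Answer: Gamma = 1.429947


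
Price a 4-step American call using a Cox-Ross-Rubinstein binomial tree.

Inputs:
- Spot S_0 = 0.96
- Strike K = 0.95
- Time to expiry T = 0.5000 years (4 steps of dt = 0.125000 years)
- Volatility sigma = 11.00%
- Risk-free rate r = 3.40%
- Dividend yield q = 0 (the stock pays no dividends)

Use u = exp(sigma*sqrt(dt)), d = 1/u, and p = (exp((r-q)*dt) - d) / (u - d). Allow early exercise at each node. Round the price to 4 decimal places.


dt = T/N = 0.125000
u = exp(sigma*sqrt(dt)) = 1.039657; d = 1/u = 0.961856
p = (exp((r-q)*dt) - d) / (u - d) = 0.545021
Discount per step: exp(-r*dt) = 0.995759
Stock lattice S(k, i) with i counting down-moves:
  k=0: S(0,0) = 0.9600
  k=1: S(1,0) = 0.9981; S(1,1) = 0.9234
  k=2: S(2,0) = 1.0377; S(2,1) = 0.9600; S(2,2) = 0.8882
  k=3: S(3,0) = 1.0788; S(3,1) = 0.9981; S(3,2) = 0.9234; S(3,3) = 0.8543
  k=4: S(4,0) = 1.1216; S(4,1) = 1.0377; S(4,2) = 0.9600; S(4,3) = 0.8882; S(4,4) = 0.8217
Terminal payoffs V(N, i) = max(S_T - K, 0):
  V(4,0) = 0.171583; V(4,1) = 0.087651; V(4,2) = 0.010000; V(4,3) = 0.000000; V(4,4) = 0.000000
Backward induction: V(k, i) = exp(-r*dt) * [p * V(k+1, i) + (1-p) * V(k+1, i+1)]; then take max(V_cont, immediate exercise) for American.
  V(3,0) = exp(-r*dt) * [p*0.171583 + (1-p)*0.087651] = 0.132830; exercise = 0.128801; V(3,0) = max -> 0.132830
  V(3,1) = exp(-r*dt) * [p*0.087651 + (1-p)*0.010000] = 0.052100; exercise = 0.048071; V(3,1) = max -> 0.052100
  V(3,2) = exp(-r*dt) * [p*0.010000 + (1-p)*0.000000] = 0.005427; exercise = 0.000000; V(3,2) = max -> 0.005427
  V(3,3) = exp(-r*dt) * [p*0.000000 + (1-p)*0.000000] = 0.000000; exercise = 0.000000; V(3,3) = max -> 0.000000
  V(2,0) = exp(-r*dt) * [p*0.132830 + (1-p)*0.052100] = 0.095692; exercise = 0.087651; V(2,0) = max -> 0.095692
  V(2,1) = exp(-r*dt) * [p*0.052100 + (1-p)*0.005427] = 0.030734; exercise = 0.010000; V(2,1) = max -> 0.030734
  V(2,2) = exp(-r*dt) * [p*0.005427 + (1-p)*0.000000] = 0.002945; exercise = 0.000000; V(2,2) = max -> 0.002945
  V(1,0) = exp(-r*dt) * [p*0.095692 + (1-p)*0.030734] = 0.065857; exercise = 0.048071; V(1,0) = max -> 0.065857
  V(1,1) = exp(-r*dt) * [p*0.030734 + (1-p)*0.002945] = 0.018014; exercise = 0.000000; V(1,1) = max -> 0.018014
  V(0,0) = exp(-r*dt) * [p*0.065857 + (1-p)*0.018014] = 0.043902; exercise = 0.010000; V(0,0) = max -> 0.043902

Answer: Price = V(0,0) = 0.0439
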